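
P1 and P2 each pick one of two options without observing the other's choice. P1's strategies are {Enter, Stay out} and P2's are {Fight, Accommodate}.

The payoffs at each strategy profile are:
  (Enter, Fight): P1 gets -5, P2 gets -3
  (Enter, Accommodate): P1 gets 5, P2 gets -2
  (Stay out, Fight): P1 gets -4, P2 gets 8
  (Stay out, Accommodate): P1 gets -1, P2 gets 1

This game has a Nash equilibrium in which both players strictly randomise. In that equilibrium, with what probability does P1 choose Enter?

Let p be the probability that P1 plays Enter. In a completely mixed equilibrium, P2 must be indifferent between Fight and Accommodate.
P2's expected payoff from Fight is −3p + 8(1−p); from Accommodate it is −2p + (1−p).
Setting these equal: −11p + 8 = −3p + 1, so p = 7/8.

7/8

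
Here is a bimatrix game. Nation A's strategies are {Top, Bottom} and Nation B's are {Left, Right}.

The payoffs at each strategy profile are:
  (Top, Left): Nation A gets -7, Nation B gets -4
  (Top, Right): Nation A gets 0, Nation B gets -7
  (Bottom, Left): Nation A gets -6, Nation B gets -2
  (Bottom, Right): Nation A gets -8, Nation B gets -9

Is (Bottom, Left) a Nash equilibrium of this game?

At (Bottom, Left), Nation A earns -6; switching to Top would give -7, so Nation A has no profitable deviation.
Nation B earns -2; switching to Right would give -9, so Nation B has no profitable deviation.
Neither player can gain by a unilateral deviation, so this profile is a Nash equilibrium.

Yes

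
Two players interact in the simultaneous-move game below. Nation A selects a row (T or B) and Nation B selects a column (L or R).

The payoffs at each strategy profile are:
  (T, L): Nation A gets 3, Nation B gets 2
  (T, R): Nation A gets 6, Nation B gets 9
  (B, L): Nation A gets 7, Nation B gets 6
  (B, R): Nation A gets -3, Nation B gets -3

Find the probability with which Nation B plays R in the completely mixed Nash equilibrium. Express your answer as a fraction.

4/13

Let q be the probability that Nation B plays L. In a completely mixed equilibrium, Nation A must be indifferent between T and B.
Nation A's expected payoff from T is 3q + 6(1−q); from B it is 7q − 3(1−q).
Setting these equal: −3q + 6 = 10q − 3, so q = 9/13.
Therefore Nation B plays R with probability 1 − 9/13 = 4/13.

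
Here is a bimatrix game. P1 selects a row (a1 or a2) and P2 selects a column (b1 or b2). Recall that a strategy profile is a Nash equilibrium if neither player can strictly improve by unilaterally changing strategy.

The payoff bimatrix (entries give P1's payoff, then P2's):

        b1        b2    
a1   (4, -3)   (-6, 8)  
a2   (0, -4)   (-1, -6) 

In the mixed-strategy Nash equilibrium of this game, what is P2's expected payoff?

First find p, the probability P1 plays a1, from P2's indifference between b1 and b2: −3p − 4(1−p) = 8p − 6(1−p), giving p = 2/13.
Since P2 is indifferent in equilibrium, P2's expected payoff equals the payoff from either column against (2/13, 11/13). Using b1: −3(2/13) − 4(11/13) = -50/13.

-50/13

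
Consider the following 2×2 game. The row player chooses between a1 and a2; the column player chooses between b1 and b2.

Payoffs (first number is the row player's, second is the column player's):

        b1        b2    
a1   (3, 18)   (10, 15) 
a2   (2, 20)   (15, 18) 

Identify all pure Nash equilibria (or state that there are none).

(a1, b1): the row player gets 3 ≥ 2 from a2, and the column player gets 18 ≥ 15 from b2 — Nash equilibrium.
(a1, b2): the row player prefers a2 (15 > 10); the column player prefers b1 (18 > 15) — not an equilibrium.
(a2, b1): the row player prefers a1 (3 > 2) — not an equilibrium.
(a2, b2): the column player prefers b1 (20 > 18) — not an equilibrium.

(a1, b1)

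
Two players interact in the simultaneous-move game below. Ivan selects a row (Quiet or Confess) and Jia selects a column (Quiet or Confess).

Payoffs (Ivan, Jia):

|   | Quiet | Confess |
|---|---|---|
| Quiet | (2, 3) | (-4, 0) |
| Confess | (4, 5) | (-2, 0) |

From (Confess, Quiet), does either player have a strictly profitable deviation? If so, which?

Ivan at (Confess, Quiet) earns 4; deviating to Quiet yields 2 — not better.
Jia earns 5; deviating to Confess yields 0 — not better.
Neither player can strictly improve; the profile is a Nash equilibrium.

Neither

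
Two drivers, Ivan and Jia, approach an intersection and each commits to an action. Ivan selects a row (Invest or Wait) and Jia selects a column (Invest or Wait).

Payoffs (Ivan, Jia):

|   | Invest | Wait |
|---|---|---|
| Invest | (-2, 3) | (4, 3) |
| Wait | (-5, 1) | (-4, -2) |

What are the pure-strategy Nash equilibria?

(Invest, Invest) and (Invest, Wait)

(Invest, Invest): Ivan gets -2 ≥ -5 from Wait, and Jia gets 3 ≥ 3 from Wait — Nash equilibrium.
(Invest, Wait): Ivan gets 4 ≥ -4 from Wait, and Jia gets 3 ≥ 3 from Invest — Nash equilibrium.
(Wait, Invest): Ivan prefers Invest (-2 > -5) — not an equilibrium.
(Wait, Wait): Ivan prefers Invest (4 > -4); Jia prefers Invest (1 > -2) — not an equilibrium.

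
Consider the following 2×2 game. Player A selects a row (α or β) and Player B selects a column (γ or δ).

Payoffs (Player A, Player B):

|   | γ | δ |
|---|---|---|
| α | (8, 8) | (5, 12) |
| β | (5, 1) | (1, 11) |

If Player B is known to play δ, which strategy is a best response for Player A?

Against δ, Player A earns 5 from α and 1 from β.
So α is the best response.

α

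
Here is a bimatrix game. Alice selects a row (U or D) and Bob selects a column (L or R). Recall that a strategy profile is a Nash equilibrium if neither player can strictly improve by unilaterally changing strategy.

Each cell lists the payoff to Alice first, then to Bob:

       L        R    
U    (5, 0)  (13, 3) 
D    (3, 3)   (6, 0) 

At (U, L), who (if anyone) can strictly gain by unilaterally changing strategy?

Alice at (U, L) earns 5; deviating to D yields 3 — not better.
Bob earns 0; deviating to R yields 3 — a strict improvement.
Only Bob has a strictly profitable deviation.

Bob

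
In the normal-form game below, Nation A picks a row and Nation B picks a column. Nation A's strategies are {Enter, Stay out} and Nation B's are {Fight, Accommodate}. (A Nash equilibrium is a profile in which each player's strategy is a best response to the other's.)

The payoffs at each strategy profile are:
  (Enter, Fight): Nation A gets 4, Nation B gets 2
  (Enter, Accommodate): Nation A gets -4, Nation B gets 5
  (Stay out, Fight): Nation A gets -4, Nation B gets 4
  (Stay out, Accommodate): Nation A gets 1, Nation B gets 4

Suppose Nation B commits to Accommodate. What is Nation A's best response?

Against Accommodate, Nation A earns -4 from Enter and 1 from Stay out.
So Stay out is the best response.

Stay out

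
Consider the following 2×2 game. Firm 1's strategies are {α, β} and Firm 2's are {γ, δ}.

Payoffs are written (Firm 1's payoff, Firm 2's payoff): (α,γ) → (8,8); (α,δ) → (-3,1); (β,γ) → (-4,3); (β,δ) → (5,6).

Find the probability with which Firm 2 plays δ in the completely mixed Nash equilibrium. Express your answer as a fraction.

Let q be the probability that Firm 2 plays γ. In a completely mixed equilibrium, Firm 1 must be indifferent between α and β.
Firm 1's expected payoff from α is 8q − 3(1−q); from β it is −4q + 5(1−q).
Setting these equal: 11q − 3 = −9q + 5, so q = 2/5.
Therefore Firm 2 plays δ with probability 1 − 2/5 = 3/5.

3/5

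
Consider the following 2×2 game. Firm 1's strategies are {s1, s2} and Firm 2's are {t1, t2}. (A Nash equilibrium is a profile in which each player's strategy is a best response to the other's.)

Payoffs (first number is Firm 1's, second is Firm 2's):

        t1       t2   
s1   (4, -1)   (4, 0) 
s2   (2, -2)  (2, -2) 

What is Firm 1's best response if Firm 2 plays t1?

Against t1, Firm 1 earns 4 from s1 and 2 from s2.
So s1 is the best response.

s1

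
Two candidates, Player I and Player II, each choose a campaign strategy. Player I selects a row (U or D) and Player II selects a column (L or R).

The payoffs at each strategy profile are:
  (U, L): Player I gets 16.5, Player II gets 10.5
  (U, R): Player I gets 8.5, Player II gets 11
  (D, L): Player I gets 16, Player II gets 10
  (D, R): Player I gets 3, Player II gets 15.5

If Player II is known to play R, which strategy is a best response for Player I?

U

Against R, Player I earns 8.5 from U and 3 from D.
So U is the best response.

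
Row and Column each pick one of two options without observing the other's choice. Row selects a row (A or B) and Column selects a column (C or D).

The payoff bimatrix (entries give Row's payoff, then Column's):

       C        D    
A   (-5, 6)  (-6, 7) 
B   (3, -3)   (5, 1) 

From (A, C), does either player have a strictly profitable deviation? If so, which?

Row at (A, C) earns -5; deviating to B yields 3 — a strict improvement.
Column earns 6; deviating to D yields 7 — a strict improvement.
Both Row and Column have strictly profitable deviations.

Both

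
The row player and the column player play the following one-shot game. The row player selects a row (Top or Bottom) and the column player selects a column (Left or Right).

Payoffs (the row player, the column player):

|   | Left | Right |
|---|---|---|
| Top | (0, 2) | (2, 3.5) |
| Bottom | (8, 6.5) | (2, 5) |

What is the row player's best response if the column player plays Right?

either — both Top and Bottom are best responses

Against Right, the row player earns 2 from Top and 2 from Bottom.
So either strategy is a best response.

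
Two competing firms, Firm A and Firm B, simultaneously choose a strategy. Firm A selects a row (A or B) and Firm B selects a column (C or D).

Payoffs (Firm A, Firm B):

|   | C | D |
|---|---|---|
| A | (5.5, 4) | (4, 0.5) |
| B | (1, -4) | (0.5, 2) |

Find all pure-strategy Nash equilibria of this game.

(A, C)

(A, C): Firm A gets 5.5 ≥ 1 from B, and Firm B gets 4 ≥ 0.5 from D — Nash equilibrium.
(A, D): Firm B prefers C (4 > 0.5) — not an equilibrium.
(B, C): Firm A prefers A (5.5 > 1); Firm B prefers D (2 > -4) — not an equilibrium.
(B, D): Firm A prefers A (4 > 0.5) — not an equilibrium.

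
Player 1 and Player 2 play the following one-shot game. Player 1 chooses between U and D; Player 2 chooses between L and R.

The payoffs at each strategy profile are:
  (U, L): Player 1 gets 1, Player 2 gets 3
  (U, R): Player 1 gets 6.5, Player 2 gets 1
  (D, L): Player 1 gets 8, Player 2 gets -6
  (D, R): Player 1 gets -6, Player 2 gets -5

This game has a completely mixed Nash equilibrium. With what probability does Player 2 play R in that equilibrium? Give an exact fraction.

Let c be the probability that Player 2 plays L. In a completely mixed equilibrium, Player 1 must be indifferent between U and D.
Player 1's expected payoff from U is c + 6.5(1−c); from D it is 8c − 6(1−c).
Setting these equal: −5.5c + 6.5 = 14c − 6, so c = 25/39.
Therefore Player 2 plays R with probability 1 − 25/39 = 14/39.

14/39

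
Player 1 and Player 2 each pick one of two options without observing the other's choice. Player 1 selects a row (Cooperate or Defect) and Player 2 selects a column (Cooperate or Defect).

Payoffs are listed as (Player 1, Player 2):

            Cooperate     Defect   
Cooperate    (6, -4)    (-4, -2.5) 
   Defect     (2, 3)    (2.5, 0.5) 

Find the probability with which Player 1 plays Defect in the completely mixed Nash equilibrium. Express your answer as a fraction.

Let p be the probability that Player 1 plays Cooperate. In a completely mixed equilibrium, Player 2 must be indifferent between Cooperate and Defect.
Player 2's expected payoff from Cooperate is −4p + 3(1−p); from Defect it is −2.5p + 0.5(1−p).
Setting these equal: −7p + 3 = −3p + 0.5, so p = 5/8.
Therefore Player 1 plays Defect with probability 1 − 5/8 = 3/8.

3/8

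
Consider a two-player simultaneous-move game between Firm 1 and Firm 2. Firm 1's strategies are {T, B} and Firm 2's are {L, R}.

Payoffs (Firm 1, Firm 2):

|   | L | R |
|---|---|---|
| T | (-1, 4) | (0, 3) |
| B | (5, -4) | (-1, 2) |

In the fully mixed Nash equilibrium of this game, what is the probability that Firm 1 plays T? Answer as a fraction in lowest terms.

Let r be the probability that Firm 1 plays T. In a completely mixed equilibrium, Firm 2 must be indifferent between L and R.
Firm 2's expected payoff from L is 4r − 4(1−r); from R it is 3r + 2(1−r).
Setting these equal: 8r − 4 = r + 2, so r = 6/7.

6/7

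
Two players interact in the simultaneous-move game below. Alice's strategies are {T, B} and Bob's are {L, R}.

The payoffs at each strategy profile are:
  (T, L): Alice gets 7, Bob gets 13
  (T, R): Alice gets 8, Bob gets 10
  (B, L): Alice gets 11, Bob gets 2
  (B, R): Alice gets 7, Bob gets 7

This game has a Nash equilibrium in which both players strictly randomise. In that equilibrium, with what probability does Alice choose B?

Let p be the probability that Alice plays T. In a completely mixed equilibrium, Bob must be indifferent between L and R.
Bob's expected payoff from L is 13p + 2(1−p); from R it is 10p + 7(1−p).
Setting these equal: 11p + 2 = 3p + 7, so p = 5/8.
Therefore Alice plays B with probability 1 − 5/8 = 3/8.

3/8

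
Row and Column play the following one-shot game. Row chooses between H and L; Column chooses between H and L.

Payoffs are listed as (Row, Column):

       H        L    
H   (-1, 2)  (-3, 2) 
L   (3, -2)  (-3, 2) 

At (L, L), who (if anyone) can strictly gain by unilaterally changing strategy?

Row at (L, L) earns -3; deviating to H yields -3 — not better.
Column earns 2; deviating to H yields -2 — not better.
Neither player can strictly improve; the profile is a Nash equilibrium.

Neither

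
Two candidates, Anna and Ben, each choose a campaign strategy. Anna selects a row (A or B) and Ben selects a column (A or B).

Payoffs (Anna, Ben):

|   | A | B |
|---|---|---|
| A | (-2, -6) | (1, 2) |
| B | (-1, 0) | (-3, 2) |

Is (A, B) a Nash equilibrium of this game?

Yes

At (A, B), Anna earns 1; switching to B would give -3, so Anna has no profitable deviation.
Ben earns 2; switching to A would give -6, so Ben has no profitable deviation.
Neither player can gain by a unilateral deviation, so this profile is a Nash equilibrium.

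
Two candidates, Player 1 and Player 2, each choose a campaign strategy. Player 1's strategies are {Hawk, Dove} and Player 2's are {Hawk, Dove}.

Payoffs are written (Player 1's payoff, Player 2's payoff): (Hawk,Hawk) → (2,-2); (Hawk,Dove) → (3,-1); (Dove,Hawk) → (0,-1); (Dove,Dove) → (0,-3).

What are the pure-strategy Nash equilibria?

(Hawk, Dove)

(Hawk, Hawk): Player 2 prefers Dove (-1 > -2) — not an equilibrium.
(Hawk, Dove): Player 1 gets 3 ≥ 0 from Dove, and Player 2 gets -1 ≥ -2 from Hawk — Nash equilibrium.
(Dove, Hawk): Player 1 prefers Hawk (2 > 0) — not an equilibrium.
(Dove, Dove): Player 1 prefers Hawk (3 > 0); Player 2 prefers Hawk (-1 > -3) — not an equilibrium.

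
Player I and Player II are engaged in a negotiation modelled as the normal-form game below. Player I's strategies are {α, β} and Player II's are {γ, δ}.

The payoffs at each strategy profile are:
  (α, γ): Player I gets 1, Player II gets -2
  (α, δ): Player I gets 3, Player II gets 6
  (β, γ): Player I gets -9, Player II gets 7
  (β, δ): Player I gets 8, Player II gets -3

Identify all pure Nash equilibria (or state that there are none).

(α, γ): Player II prefers δ (6 > -2) — not an equilibrium.
(α, δ): Player I prefers β (8 > 3) — not an equilibrium.
(β, γ): Player I prefers α (1 > -9) — not an equilibrium.
(β, δ): Player II prefers γ (7 > -3) — not an equilibrium.

none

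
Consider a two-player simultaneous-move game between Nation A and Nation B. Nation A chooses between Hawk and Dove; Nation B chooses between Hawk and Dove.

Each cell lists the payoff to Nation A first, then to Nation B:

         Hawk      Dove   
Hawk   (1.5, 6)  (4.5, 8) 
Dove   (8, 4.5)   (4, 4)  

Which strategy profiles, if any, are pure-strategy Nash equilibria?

(Hawk, Hawk): Nation A prefers Dove (8 > 1.5); Nation B prefers Dove (8 > 6) — not an equilibrium.
(Hawk, Dove): Nation A gets 4.5 ≥ 4 from Dove, and Nation B gets 8 ≥ 6 from Hawk — Nash equilibrium.
(Dove, Hawk): Nation A gets 8 ≥ 1.5 from Hawk, and Nation B gets 4.5 ≥ 4 from Dove — Nash equilibrium.
(Dove, Dove): Nation A prefers Hawk (4.5 > 4); Nation B prefers Hawk (4.5 > 4) — not an equilibrium.

(Hawk, Dove) and (Dove, Hawk)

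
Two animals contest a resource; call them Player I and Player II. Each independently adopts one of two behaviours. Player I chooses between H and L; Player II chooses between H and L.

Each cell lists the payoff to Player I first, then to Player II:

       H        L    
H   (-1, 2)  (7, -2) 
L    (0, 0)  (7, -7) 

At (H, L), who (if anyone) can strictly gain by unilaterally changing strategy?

Player II

Player I at (H, L) earns 7; deviating to L yields 7 — not better.
Player II earns -2; deviating to H yields 2 — a strict improvement.
Only Player II has a strictly profitable deviation.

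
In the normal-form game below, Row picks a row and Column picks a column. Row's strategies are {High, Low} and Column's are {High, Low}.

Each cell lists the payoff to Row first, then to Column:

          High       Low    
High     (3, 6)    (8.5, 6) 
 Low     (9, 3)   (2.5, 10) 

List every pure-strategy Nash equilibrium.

(High, Low)

(High, High): Row prefers Low (9 > 3) — not an equilibrium.
(High, Low): Row gets 8.5 ≥ 2.5 from Low, and Column gets 6 ≥ 6 from High — Nash equilibrium.
(Low, High): Column prefers Low (10 > 3) — not an equilibrium.
(Low, Low): Row prefers High (8.5 > 2.5) — not an equilibrium.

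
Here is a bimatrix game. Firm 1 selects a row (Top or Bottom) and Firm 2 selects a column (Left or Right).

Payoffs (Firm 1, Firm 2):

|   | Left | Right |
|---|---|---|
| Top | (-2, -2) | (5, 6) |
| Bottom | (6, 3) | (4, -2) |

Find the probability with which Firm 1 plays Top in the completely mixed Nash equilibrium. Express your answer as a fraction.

5/13

Let p be the probability that Firm 1 plays Top. In a completely mixed equilibrium, Firm 2 must be indifferent between Left and Right.
Firm 2's expected payoff from Left is −2p + 3(1−p); from Right it is 6p − 2(1−p).
Setting these equal: −5p + 3 = 8p − 2, so p = 5/13.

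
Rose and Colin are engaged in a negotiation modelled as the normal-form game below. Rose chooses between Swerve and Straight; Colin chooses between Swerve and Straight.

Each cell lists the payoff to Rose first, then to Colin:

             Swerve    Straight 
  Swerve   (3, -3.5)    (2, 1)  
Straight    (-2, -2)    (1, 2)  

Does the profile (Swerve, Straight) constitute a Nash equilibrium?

At (Swerve, Straight), Rose earns 2; switching to Straight would give 1, so Rose has no profitable deviation.
Colin earns 1; switching to Swerve would give -3.5, so Colin has no profitable deviation.
Neither player can gain by a unilateral deviation, so this profile is a Nash equilibrium.

Yes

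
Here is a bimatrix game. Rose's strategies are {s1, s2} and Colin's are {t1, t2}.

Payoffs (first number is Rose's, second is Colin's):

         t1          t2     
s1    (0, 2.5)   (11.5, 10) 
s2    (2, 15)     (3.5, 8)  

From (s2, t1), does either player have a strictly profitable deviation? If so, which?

Neither

Rose at (s2, t1) earns 2; deviating to s1 yields 0 — not better.
Colin earns 15; deviating to t2 yields 8 — not better.
Neither player can strictly improve; the profile is a Nash equilibrium.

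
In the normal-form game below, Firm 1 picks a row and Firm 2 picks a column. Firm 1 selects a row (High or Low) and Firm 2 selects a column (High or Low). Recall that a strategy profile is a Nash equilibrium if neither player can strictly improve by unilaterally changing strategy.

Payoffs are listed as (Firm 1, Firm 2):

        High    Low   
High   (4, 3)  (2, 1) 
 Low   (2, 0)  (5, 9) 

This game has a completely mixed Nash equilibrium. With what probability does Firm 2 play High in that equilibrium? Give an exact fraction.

3/5

Let y be the probability that Firm 2 plays High. In a completely mixed equilibrium, Firm 1 must be indifferent between High and Low.
Firm 1's expected payoff from High is 4y + 2(1−y); from Low it is 2y + 5(1−y).
Setting these equal: 2y + 2 = −3y + 5, so y = 3/5.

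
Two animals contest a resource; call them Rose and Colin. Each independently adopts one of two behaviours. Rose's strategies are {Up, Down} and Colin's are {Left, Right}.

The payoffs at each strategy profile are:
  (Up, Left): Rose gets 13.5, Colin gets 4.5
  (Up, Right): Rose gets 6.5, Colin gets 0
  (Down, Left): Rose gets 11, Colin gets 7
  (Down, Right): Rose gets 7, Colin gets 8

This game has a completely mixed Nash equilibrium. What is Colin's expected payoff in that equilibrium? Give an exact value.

72/11

First find p, the probability Rose plays Up, from Colin's indifference between Left and Right: 4.5p + 7(1−p) = 8(1−p), giving p = 2/11.
Since Colin is indifferent in equilibrium, Colin's expected payoff equals the payoff from either column against (2/11, 9/11). Using Left: 4.5(2/11) + 7(9/11) = 72/11.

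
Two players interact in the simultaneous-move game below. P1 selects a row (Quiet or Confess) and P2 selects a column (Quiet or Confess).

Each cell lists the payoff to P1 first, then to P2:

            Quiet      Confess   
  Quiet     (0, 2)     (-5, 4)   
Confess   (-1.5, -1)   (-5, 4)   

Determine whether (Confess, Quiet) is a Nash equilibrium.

At (Confess, Quiet), P1 earns -1.5; switching to Quiet would give 0, so P1 would deviate.
P2 earns -1; switching to Confess would give 4, so P2 would deviate.
Since at least one player can profitably deviate, this is not a Nash equilibrium.

No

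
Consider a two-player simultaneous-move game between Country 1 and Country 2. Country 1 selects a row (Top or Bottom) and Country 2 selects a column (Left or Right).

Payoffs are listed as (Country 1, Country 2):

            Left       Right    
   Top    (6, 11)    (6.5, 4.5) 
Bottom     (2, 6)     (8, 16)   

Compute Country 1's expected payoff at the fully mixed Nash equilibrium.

70/11

First find y, the probability Country 2 plays Left, from Country 1's indifference between Top and Bottom: 6y + 6.5(1−y) = 2y + 8(1−y), giving y = 3/11.
Since Country 1 is indifferent in equilibrium, Country 1's expected payoff equals the payoff from either row against (3/11, 8/11). Using Top: 6(3/11) + 6.5(8/11) = 70/11.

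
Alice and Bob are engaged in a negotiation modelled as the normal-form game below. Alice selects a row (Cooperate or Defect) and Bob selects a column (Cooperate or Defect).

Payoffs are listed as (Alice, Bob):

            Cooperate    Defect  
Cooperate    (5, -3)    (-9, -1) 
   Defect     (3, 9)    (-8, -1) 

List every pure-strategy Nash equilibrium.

none

(Cooperate, Cooperate): Bob prefers Defect (-1 > -3) — not an equilibrium.
(Cooperate, Defect): Alice prefers Defect (-8 > -9) — not an equilibrium.
(Defect, Cooperate): Alice prefers Cooperate (5 > 3) — not an equilibrium.
(Defect, Defect): Bob prefers Cooperate (9 > -1) — not an equilibrium.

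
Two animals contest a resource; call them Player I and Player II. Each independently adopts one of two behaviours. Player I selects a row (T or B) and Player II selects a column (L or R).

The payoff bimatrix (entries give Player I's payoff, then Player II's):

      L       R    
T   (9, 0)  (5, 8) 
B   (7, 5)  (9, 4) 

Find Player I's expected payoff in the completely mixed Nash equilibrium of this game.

First find y, the probability Player II plays L, from Player I's indifference between T and B: 9y + 5(1−y) = 7y + 9(1−y), giving y = 2/3.
Since Player I is indifferent in equilibrium, Player I's expected payoff equals the payoff from either row against (2/3, 1/3). Using T: 9(2/3) + 5(1/3) = 23/3.

23/3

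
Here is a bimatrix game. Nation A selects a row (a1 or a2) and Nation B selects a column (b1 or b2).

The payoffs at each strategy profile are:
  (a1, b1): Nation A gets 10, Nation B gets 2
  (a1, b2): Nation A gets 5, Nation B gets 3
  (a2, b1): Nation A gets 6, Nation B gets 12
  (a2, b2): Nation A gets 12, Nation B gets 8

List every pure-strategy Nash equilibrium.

(a1, b1): Nation B prefers b2 (3 > 2) — not an equilibrium.
(a1, b2): Nation A prefers a2 (12 > 5) — not an equilibrium.
(a2, b1): Nation A prefers a1 (10 > 6) — not an equilibrium.
(a2, b2): Nation B prefers b1 (12 > 8) — not an equilibrium.

none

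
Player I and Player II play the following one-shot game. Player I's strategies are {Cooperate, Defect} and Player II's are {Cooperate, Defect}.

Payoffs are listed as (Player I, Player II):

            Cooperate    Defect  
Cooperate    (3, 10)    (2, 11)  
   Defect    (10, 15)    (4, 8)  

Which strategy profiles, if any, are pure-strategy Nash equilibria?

(Defect, Cooperate)

(Cooperate, Cooperate): Player I prefers Defect (10 > 3); Player II prefers Defect (11 > 10) — not an equilibrium.
(Cooperate, Defect): Player I prefers Defect (4 > 2) — not an equilibrium.
(Defect, Cooperate): Player I gets 10 ≥ 3 from Cooperate, and Player II gets 15 ≥ 8 from Defect — Nash equilibrium.
(Defect, Defect): Player II prefers Cooperate (15 > 8) — not an equilibrium.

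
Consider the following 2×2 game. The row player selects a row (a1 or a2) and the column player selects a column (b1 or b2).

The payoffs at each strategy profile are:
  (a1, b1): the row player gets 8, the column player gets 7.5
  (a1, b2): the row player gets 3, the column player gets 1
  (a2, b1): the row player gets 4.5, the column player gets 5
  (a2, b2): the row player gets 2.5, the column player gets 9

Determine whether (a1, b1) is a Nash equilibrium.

At (a1, b1), the row player earns 8; switching to a2 would give 4.5, so the row player has no profitable deviation.
The column player earns 7.5; switching to b2 would give 1, so the column player has no profitable deviation.
Neither player can gain by a unilateral deviation, so this profile is a Nash equilibrium.

Yes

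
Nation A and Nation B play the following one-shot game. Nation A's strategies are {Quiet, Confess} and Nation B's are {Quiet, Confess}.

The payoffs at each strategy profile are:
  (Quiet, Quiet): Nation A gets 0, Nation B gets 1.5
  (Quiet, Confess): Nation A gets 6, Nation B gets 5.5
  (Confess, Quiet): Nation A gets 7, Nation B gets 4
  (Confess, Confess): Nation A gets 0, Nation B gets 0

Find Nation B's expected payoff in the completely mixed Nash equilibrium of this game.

11/4

First find x, the probability Nation A plays Quiet, from Nation B's indifference between Quiet and Confess: 1.5x + 4(1−x) = 5.5x, giving x = 1/2.
Since Nation B is indifferent in equilibrium, Nation B's expected payoff equals the payoff from either column against (1/2, 1/2). Using Quiet: 1.5(1/2) + 4(1/2) = 11/4.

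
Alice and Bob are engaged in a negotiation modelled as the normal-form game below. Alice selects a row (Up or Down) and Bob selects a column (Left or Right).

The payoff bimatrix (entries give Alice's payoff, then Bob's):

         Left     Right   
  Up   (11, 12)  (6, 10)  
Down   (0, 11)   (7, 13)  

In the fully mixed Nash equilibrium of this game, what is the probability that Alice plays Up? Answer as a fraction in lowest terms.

Let x be the probability that Alice plays Up. In a completely mixed equilibrium, Bob must be indifferent between Left and Right.
Bob's expected payoff from Left is 12x + 11(1−x); from Right it is 10x + 13(1−x).
Setting these equal: x + 11 = −3x + 13, so x = 1/2.

1/2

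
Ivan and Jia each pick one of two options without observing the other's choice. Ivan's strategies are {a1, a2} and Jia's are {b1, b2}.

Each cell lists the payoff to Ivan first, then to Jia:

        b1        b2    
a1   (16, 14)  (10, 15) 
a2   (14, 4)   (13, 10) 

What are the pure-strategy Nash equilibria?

(a2, b2)

(a1, b1): Jia prefers b2 (15 > 14) — not an equilibrium.
(a1, b2): Ivan prefers a2 (13 > 10) — not an equilibrium.
(a2, b1): Ivan prefers a1 (16 > 14); Jia prefers b2 (10 > 4) — not an equilibrium.
(a2, b2): Ivan gets 13 ≥ 10 from a1, and Jia gets 10 ≥ 4 from b1 — Nash equilibrium.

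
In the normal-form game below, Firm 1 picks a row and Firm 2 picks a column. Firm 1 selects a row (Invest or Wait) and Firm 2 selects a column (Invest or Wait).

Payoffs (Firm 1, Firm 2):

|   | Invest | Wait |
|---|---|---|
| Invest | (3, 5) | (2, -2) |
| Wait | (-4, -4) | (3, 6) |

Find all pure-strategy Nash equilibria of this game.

(Invest, Invest) and (Wait, Wait)

(Invest, Invest): Firm 1 gets 3 ≥ -4 from Wait, and Firm 2 gets 5 ≥ -2 from Wait — Nash equilibrium.
(Invest, Wait): Firm 1 prefers Wait (3 > 2); Firm 2 prefers Invest (5 > -2) — not an equilibrium.
(Wait, Invest): Firm 1 prefers Invest (3 > -4); Firm 2 prefers Wait (6 > -4) — not an equilibrium.
(Wait, Wait): Firm 1 gets 3 ≥ 2 from Invest, and Firm 2 gets 6 ≥ -4 from Invest — Nash equilibrium.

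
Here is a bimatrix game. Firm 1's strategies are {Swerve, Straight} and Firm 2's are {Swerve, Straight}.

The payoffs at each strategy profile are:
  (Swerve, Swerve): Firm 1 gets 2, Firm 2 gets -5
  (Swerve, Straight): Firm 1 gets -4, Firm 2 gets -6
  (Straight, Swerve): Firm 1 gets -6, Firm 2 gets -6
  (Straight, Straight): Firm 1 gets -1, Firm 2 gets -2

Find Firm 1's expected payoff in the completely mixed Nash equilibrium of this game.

-26/11

First find y, the probability Firm 2 plays Swerve, from Firm 1's indifference between Swerve and Straight: 2y − 4(1−y) = −6y − (1−y), giving y = 3/11.
Since Firm 1 is indifferent in equilibrium, Firm 1's expected payoff equals the payoff from either row against (3/11, 8/11). Using Swerve: 2(3/11) − 4(8/11) = -26/11.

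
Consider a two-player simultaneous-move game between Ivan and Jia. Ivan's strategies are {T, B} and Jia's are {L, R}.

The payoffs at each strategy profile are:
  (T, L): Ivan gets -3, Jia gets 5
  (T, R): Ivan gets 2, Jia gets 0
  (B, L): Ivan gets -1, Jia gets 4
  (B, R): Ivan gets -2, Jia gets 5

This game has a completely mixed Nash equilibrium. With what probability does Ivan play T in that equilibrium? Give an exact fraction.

1/6

Let x be the probability that Ivan plays T. In a completely mixed equilibrium, Jia must be indifferent between L and R.
Jia's expected payoff from L is 5x + 4(1−x); from R it is 5(1−x).
Setting these equal: x + 4 = −5x + 5, so x = 1/6.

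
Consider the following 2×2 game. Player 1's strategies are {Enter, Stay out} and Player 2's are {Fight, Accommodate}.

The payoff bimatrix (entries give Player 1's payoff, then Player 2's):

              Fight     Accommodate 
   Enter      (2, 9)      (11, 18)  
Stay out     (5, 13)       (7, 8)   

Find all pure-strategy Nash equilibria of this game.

(Enter, Fight): Player 1 prefers Stay out (5 > 2); Player 2 prefers Accommodate (18 > 9) — not an equilibrium.
(Enter, Accommodate): Player 1 gets 11 ≥ 7 from Stay out, and Player 2 gets 18 ≥ 9 from Fight — Nash equilibrium.
(Stay out, Fight): Player 1 gets 5 ≥ 2 from Enter, and Player 2 gets 13 ≥ 8 from Accommodate — Nash equilibrium.
(Stay out, Accommodate): Player 1 prefers Enter (11 > 7); Player 2 prefers Fight (13 > 8) — not an equilibrium.

(Enter, Accommodate) and (Stay out, Fight)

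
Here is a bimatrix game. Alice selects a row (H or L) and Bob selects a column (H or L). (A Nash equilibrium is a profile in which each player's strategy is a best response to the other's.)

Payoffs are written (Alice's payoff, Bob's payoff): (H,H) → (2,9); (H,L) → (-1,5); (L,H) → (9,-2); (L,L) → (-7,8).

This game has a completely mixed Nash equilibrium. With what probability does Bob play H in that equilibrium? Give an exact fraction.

Let q be the probability that Bob plays H. In a completely mixed equilibrium, Alice must be indifferent between H and L.
Alice's expected payoff from H is 2q − (1−q); from L it is 9q − 7(1−q).
Setting these equal: 3q − 1 = 16q − 7, so q = 6/13.

6/13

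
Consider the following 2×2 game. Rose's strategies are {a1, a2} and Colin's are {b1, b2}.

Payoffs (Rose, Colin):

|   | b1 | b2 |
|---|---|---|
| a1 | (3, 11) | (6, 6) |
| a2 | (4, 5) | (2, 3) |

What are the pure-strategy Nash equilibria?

(a2, b1)

(a1, b1): Rose prefers a2 (4 > 3) — not an equilibrium.
(a1, b2): Colin prefers b1 (11 > 6) — not an equilibrium.
(a2, b1): Rose gets 4 ≥ 3 from a1, and Colin gets 5 ≥ 3 from b2 — Nash equilibrium.
(a2, b2): Rose prefers a1 (6 > 2); Colin prefers b1 (5 > 3) — not an equilibrium.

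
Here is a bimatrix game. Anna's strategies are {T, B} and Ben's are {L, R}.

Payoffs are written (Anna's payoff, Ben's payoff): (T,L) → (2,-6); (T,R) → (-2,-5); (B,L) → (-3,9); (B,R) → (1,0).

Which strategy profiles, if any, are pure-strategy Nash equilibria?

(T, L): Ben prefers R (-5 > -6) — not an equilibrium.
(T, R): Anna prefers B (1 > -2) — not an equilibrium.
(B, L): Anna prefers T (2 > -3) — not an equilibrium.
(B, R): Ben prefers L (9 > 0) — not an equilibrium.

none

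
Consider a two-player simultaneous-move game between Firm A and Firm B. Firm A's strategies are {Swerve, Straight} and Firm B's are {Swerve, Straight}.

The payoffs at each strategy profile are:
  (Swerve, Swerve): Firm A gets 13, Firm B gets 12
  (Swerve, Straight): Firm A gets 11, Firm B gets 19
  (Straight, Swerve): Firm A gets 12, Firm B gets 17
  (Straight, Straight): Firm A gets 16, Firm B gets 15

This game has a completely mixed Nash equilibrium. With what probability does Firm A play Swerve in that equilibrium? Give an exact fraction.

2/9

Let r be the probability that Firm A plays Swerve. In a completely mixed equilibrium, Firm B must be indifferent between Swerve and Straight.
Firm B's expected payoff from Swerve is 12r + 17(1−r); from Straight it is 19r + 15(1−r).
Setting these equal: −5r + 17 = 4r + 15, so r = 2/9.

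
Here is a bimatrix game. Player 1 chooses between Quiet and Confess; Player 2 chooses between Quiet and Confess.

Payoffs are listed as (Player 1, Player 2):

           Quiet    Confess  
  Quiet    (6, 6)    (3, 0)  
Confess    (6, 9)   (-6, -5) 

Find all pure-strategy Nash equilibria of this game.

(Quiet, Quiet) and (Confess, Quiet)

(Quiet, Quiet): Player 1 gets 6 ≥ 6 from Confess, and Player 2 gets 6 ≥ 0 from Confess — Nash equilibrium.
(Quiet, Confess): Player 2 prefers Quiet (6 > 0) — not an equilibrium.
(Confess, Quiet): Player 1 gets 6 ≥ 6 from Quiet, and Player 2 gets 9 ≥ -5 from Confess — Nash equilibrium.
(Confess, Confess): Player 1 prefers Quiet (3 > -6); Player 2 prefers Quiet (9 > -5) — not an equilibrium.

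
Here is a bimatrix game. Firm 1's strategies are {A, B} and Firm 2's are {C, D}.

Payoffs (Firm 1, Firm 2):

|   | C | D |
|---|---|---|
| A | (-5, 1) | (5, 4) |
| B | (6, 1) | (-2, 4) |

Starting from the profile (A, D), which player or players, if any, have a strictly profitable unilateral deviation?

Firm 1 at (A, D) earns 5; deviating to B yields -2 — not better.
Firm 2 earns 4; deviating to C yields 1 — not better.
Neither player can strictly improve; the profile is a Nash equilibrium.

Neither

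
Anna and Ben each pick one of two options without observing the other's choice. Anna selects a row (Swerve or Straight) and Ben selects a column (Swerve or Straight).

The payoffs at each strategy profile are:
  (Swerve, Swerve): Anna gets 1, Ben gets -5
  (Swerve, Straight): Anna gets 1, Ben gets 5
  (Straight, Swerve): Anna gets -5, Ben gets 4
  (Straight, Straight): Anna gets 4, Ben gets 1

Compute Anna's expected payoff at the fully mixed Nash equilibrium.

1

First find q, the probability Ben plays Swerve, from Anna's indifference between Swerve and Straight: q + (1−q) = −5q + 4(1−q), giving q = 1/3.
Since Anna is indifferent in equilibrium, Anna's expected payoff equals the payoff from either row against (1/3, 2/3). Using Swerve: (1/3) + (2/3) = 1.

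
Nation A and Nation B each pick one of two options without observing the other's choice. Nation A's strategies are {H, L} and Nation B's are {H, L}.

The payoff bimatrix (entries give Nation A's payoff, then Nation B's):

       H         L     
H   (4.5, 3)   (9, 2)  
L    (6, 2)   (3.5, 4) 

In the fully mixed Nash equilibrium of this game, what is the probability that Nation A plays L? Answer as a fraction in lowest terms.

Let p be the probability that Nation A plays H. In a completely mixed equilibrium, Nation B must be indifferent between H and L.
Nation B's expected payoff from H is 3p + 2(1−p); from L it is 2p + 4(1−p).
Setting these equal: p + 2 = −2p + 4, so p = 2/3.
Therefore Nation A plays L with probability 1 − 2/3 = 1/3.

1/3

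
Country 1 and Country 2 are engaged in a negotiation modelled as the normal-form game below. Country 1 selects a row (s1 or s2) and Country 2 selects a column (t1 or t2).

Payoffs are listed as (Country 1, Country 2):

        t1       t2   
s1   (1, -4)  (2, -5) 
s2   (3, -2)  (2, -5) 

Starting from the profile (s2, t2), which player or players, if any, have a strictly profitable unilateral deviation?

Country 2

Country 1 at (s2, t2) earns 2; deviating to s1 yields 2 — not better.
Country 2 earns -5; deviating to t1 yields -2 — a strict improvement.
Only Country 2 has a strictly profitable deviation.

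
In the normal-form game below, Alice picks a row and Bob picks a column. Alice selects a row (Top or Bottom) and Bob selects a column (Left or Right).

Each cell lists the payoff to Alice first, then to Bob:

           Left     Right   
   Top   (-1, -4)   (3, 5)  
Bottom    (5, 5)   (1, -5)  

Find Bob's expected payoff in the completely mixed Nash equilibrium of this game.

5/19

First find x, the probability Alice plays Top, from Bob's indifference between Left and Right: −4x + 5(1−x) = 5x − 5(1−x), giving x = 10/19.
Since Bob is indifferent in equilibrium, Bob's expected payoff equals the payoff from either column against (10/19, 9/19). Using Left: −4(10/19) + 5(9/19) = 5/19.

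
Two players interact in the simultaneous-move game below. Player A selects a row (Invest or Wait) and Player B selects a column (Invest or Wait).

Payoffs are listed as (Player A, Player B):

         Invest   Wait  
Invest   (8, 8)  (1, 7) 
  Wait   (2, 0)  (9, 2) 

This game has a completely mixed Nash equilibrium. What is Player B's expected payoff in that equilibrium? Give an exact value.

16/3

First find p, the probability Player A plays Invest, from Player B's indifference between Invest and Wait: 8p = 7p + 2(1−p), giving p = 2/3.
Since Player B is indifferent in equilibrium, Player B's expected payoff equals the payoff from either column against (2/3, 1/3). Using Invest: 8(2/3) = 16/3.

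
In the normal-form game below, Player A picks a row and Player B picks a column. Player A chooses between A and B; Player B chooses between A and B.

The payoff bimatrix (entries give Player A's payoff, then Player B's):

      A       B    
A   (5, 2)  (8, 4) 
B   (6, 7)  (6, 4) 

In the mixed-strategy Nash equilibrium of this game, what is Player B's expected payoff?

First find p, the probability Player A plays A, from Player B's indifference between A and B: 2p + 7(1−p) = 4p + 4(1−p), giving p = 3/5.
Since Player B is indifferent in equilibrium, Player B's expected payoff equals the payoff from either column against (3/5, 2/5). Using A: 2(3/5) + 7(2/5) = 4.

4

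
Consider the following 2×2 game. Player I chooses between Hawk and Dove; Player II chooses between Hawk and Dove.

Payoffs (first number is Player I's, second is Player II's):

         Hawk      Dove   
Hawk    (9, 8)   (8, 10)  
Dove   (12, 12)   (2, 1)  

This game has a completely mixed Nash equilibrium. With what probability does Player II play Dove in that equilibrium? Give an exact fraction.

1/3

Let c be the probability that Player II plays Hawk. In a completely mixed equilibrium, Player I must be indifferent between Hawk and Dove.
Player I's expected payoff from Hawk is 9c + 8(1−c); from Dove it is 12c + 2(1−c).
Setting these equal: c + 8 = 10c + 2, so c = 2/3.
Therefore Player II plays Dove with probability 1 − 2/3 = 1/3.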